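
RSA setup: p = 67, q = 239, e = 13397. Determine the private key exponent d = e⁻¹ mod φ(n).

φ(n) = (p−1)(q−1) = 66·238 = 15708.
Need d with 13397·d ≡ 1 (mod 15708). Apply the extended Euclidean algorithm:
15708 = 1*13397 + 2311
13397 = 5*2311 + 1842
2311 = 1*1842 + 469
1842 = 3*469 + 435
469 = 1*435 + 34
435 = 12*34 + 27
34 = 1*27 + 7
27 = 3*7 + 6
7 = 1*6 + 1
6 = 6*1 + 0
Back-substitute:
1 = 7 − 6
1 = −27 + 4·7
1 = 4·34 − 5·27
1 = −5·435 + 64·34
1 = 64·469 − 69·435
1 = −69·1842 + 271·469
1 = 271·2311 − 340·1842
1 = −340·13397 + 1971·2311
1 = 1971·15708 − 2311·13397
So 13397·(-2311) ≡ 1 (mod 15708), hence d ≡ -2311 ≡ 13397 (mod 15708).

13397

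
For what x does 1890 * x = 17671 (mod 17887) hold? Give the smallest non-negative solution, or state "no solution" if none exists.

1022

First find gcd(1890, 17887):
17887 = 9×1890 + 877
1890 = 2×877 + 136
877 = 6×136 + 61
136 = 2×61 + 14
61 = 4×14 + 5
14 = 2×5 + 4
5 = 1×4 + 1
4 = 4×1 + 0
gcd = 1, so a unique solution mod 17887 exists.
Back-substitute for the Bézout coefficients:
1 = 5 − 4
1 = −14 + 3·5
1 = 3·61 − 13·14
1 = −13·136 + 29·61
1 = 29·877 − 187·136
1 = −187·1890 + 403·877
1 = 403·17887 − 3814·1890
So 1890·(-3814) ≡ 1 (mod 17887), giving 1890⁻¹ ≡ 14073.
x ≡ 1890⁻¹·17671 ≡ 14073·17671 ≡ 1022 (mod 17887).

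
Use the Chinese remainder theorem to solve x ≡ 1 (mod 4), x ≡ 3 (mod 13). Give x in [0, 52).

Write x = 1 + 4·k. Then 4·k ≡ 3 − 1 ≡ 2 (mod 13).
Need 4⁻¹ mod 13. Extended Euclid on (13, 4):
13 = 3×4 + 1
4 = 4×1 + 0
Back-substitute:
1 = 13 − 3·4
4⁻¹ ≡ 10 (mod 13), so k ≡ 10·2 ≡ 7 (mod 13).
x = 1 + 4·7 = 29.

29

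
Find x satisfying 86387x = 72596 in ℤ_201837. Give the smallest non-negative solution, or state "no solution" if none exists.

179560

First find gcd(86387, 201837):
201837 = 2×86387 + 29063
86387 = 2×29063 + 28261
29063 = 1×28261 + 802
28261 = 35×802 + 191
802 = 4×191 + 38
191 = 5×38 + 1
38 = 38×1 + 0
gcd = 1, so a unique solution mod 201837 exists.
Back-substitute for the Bézout coefficients:
1 = 191 − 5·38
1 = −5·802 + 21·191
1 = 21·28261 − 740·802
1 = −740·29063 + 761·28261
1 = 761·86387 − 2262·29063
1 = −2262·201837 + 5285·86387
So 86387·(5285) ≡ 1 (mod 201837), giving 86387⁻¹ ≡ 5285.
x ≡ 86387⁻¹·72596 ≡ 5285·72596 ≡ 179560 (mod 201837).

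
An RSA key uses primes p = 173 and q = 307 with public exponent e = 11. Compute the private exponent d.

φ(n) = (p−1)(q−1) = 172·306 = 52632.
Need d with 11·d ≡ 1 (mod 52632). Apply the extended Euclidean algorithm:
52632 = 4784·11 + 8
11 = 1·8 + 3
8 = 2·3 + 2
3 = 1·2 + 1
2 = 2·1 + 0
Back-substitute:
1 = 3 − 2
1 = −8 + 3·3
1 = 3·11 − 4·8
1 = −4·52632 + 19139·11
So 11·19139 ≡ 1 (mod 52632), hence d = 19139.

19139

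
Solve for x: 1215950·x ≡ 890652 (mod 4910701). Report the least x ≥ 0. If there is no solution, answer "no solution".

4053103

First find gcd(1215950, 4910701):
4910701 = 4·1215950 + 46901
1215950 = 25·46901 + 43425
46901 = 1·43425 + 3476
43425 = 12·3476 + 1713
3476 = 2·1713 + 50
1713 = 34·50 + 13
50 = 3·13 + 11
13 = 1·11 + 2
11 = 5·2 + 1
2 = 2·1 + 0
gcd = 1, so a unique solution mod 4910701 exists.
Back-substitute for the Bézout coefficients:
1 = 11 − 5·2
1 = −5·13 + 6·11
1 = 6·50 − 23·13
1 = −23·1713 + 788·50
1 = 788·3476 − 1599·1713
1 = −1599·43425 + 19976·3476
1 = 19976·46901 − 21575·43425
1 = −21575·1215950 + 559351·46901
1 = 559351·4910701 − 2258979·1215950
So 1215950·(-2258979) ≡ 1 (mod 4910701), giving 1215950⁻¹ ≡ 2651722.
x ≡ 1215950⁻¹·890652 ≡ 2651722·890652 ≡ 4053103 (mod 4910701).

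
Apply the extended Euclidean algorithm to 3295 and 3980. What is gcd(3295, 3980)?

Apply Euclid's algorithm to 3980 and 3295:
3980 = 1×3295 + 685
3295 = 4×685 + 555
685 = 1×555 + 130
555 = 4×130 + 35
130 = 3×35 + 25
35 = 1×25 + 10
25 = 2×10 + 5
10 = 2×5 + 0
gcd(3295, 3980) = 5.
Express as a combination:
5 = 25 − 2·10
5 = −2·35 + 3·25
5 = 3·130 − 11·35
5 = −11·555 + 47·130
5 = 47·685 − 58·555
5 = −58·3295 + 279·685
5 = 279·3980 − 337·3295
So 5 = (279)·3980 + (-337)·3295.

5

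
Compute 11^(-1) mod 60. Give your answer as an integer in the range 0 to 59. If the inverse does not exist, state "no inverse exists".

11

Extended Euclidean algorithm:
60 = 5·11 + 5
11 = 2·5 + 1
5 = 5·1 + 0
The gcd is 1. Working backward:
1 = 11 − 2·5
1 = −2·60 + 11·11
So 11·11 ≡ 1 (mod 60).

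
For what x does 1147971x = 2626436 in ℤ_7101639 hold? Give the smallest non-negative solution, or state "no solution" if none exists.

gcd(1147971, 7101639):
7101639 = 6·1147971 + 213813
1147971 = 5·213813 + 78906
213813 = 2·78906 + 56001
78906 = 1·56001 + 22905
56001 = 2·22905 + 10191
22905 = 2·10191 + 2523
10191 = 4·2523 + 99
2523 = 25·99 + 48
99 = 2·48 + 3
48 = 16·3 + 0
gcd = 3, but 3 ∤ 2626436, so the congruence has no solution.

no solution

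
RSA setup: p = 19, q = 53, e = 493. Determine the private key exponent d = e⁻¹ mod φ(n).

805

φ(n) = (p−1)(q−1) = 18·52 = 936.
Need d with 493·d ≡ 1 (mod 936). Apply the extended Euclidean algorithm:
936 = 1·493 + 443
493 = 1·443 + 50
443 = 8·50 + 43
50 = 1·43 + 7
43 = 6·7 + 1
7 = 7·1 + 0
Back-substitute:
1 = 43 − 6·7
1 = −6·50 + 7·43
1 = 7·443 − 62·50
1 = −62·493 + 69·443
1 = 69·936 − 131·493
So 493·(-131) ≡ 1 (mod 936), hence d ≡ -131 ≡ 805 (mod 936).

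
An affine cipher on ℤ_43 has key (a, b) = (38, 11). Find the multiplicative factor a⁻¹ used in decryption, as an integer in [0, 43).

17

Apply the Euclidean algorithm to 43 and 38:
43 = 1·38 + 5
38 = 7·5 + 3
5 = 1·3 + 2
3 = 1·2 + 1
2 = 2·1 + 0
Since gcd(38, 43) = 1, back-substitute to write 1 as a combination:
1 = 3 − 2
1 = −5 + 2·3
1 = 2·38 − 15·5
1 = −15·43 + 17·38
So 38·17 ≡ 1 (mod 43).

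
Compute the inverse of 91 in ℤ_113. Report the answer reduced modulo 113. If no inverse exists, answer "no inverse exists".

gcd(113, 91) by repeated division:
113 = 1·91 + 22
91 = 4·22 + 3
22 = 7·3 + 1
3 = 3·1 + 0
The gcd is 1. Working backward:
1 = 22 − 7·3
1 = −7·91 + 29·22
1 = 29·113 − 36·91
So 91·(-36) ≡ 1 (mod 113), and -36 ≡ 77 (mod 113).

77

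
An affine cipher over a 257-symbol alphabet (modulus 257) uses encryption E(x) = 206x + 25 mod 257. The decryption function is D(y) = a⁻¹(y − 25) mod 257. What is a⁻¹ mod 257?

131

Extended Euclidean algorithm:
257 = 1×206 + 51
206 = 4×51 + 2
51 = 25×2 + 1
2 = 2×1 + 0
Since gcd(206, 257) = 1, back-substitute to write 1 as a combination:
1 = 51 − 25·2
1 = −25·206 + 101·51
1 = 101·257 − 126·206
Hence 206⁻¹ ≡ -126 ≡ 131 (mod 257).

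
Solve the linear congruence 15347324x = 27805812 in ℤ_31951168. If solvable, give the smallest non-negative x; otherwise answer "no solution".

4921171

First find gcd(15347324, 31951168):
31951168 = 2·15347324 + 1256520
15347324 = 12·1256520 + 269084
1256520 = 4·269084 + 180184
269084 = 1·180184 + 88900
180184 = 2·88900 + 2384
88900 = 37·2384 + 692
2384 = 3·692 + 308
692 = 2·308 + 76
308 = 4·76 + 4
76 = 19·4 + 0
gcd = 4 and 4 | 27805812, so solutions exist. Divide through by 4: 3836831x ≡ 6951453 (mod 7987792).
Now find 3836831⁻¹ mod 7987792:
7987792 = 2·3836831 + 314130
3836831 = 12·314130 + 67271
314130 = 4·67271 + 45046
67271 = 1·45046 + 22225
45046 = 2·22225 + 596
22225 = 37·596 + 173
596 = 3·173 + 77
173 = 2·77 + 19
77 = 4·19 + 1
19 = 19·1 + 0
Back-substitute:
1 = 77 − 4·19
1 = −4·173 + 9·77
1 = 9·596 − 31·173
1 = −31·22225 + 1156·596
1 = 1156·45046 − 2343·22225
1 = −2343·67271 + 3499·45046
1 = 3499·314130 − 16339·67271
1 = −16339·3836831 + 199567·314130
1 = 199567·7987792 − 415473·3836831
So 3836831·(-415473) ≡ 1 (mod 7987792), i.e. 3836831⁻¹ ≡ 7572319.
Then x ≡ 7572319·6951453 ≡ 4921171 (mod 7987792); the smallest non-negative solution is x = 4921171.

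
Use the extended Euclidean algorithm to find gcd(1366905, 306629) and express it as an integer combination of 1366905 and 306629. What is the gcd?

Euclidean algorithm:
1366905 = 4*306629 + 140389
306629 = 2*140389 + 25851
140389 = 5*25851 + 11134
25851 = 2*11134 + 3583
11134 = 3*3583 + 385
3583 = 9*385 + 118
385 = 3*118 + 31
118 = 3*31 + 25
31 = 1*25 + 6
25 = 4*6 + 1
6 = 6*1 + 0
gcd(1366905, 306629) = 1.
Express as a combination:
1 = 25 − 4·6
1 = −4·31 + 5·25
1 = 5·118 − 19·31
1 = −19·385 + 62·118
1 = 62·3583 − 577·385
1 = −577·11134 + 1793·3583
1 = 1793·25851 − 4163·11134
1 = −4163·140389 + 22608·25851
1 = 22608·306629 − 49379·140389
1 = −49379·1366905 + 220124·306629
So 1 = (-49379)·1366905 + (220124)·306629.

1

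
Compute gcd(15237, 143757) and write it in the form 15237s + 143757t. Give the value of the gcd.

Apply Euclid's algorithm to 143757 and 15237:
143757 = 9·15237 + 6624
15237 = 2·6624 + 1989
6624 = 3·1989 + 657
1989 = 3·657 + 18
657 = 36·18 + 9
18 = 2·9 + 0
gcd(15237, 143757) = 9.
Express as a combination:
9 = 657 − 36·18
9 = −36·1989 + 109·657
9 = 109·6624 − 363·1989
9 = −363·15237 + 835·6624
9 = 835·143757 − 7878·15237
So 9 = (835)·143757 + (-7878)·15237.

9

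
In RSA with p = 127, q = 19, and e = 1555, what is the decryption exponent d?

φ(n) = (p−1)(q−1) = 126·18 = 2268.
Need d with 1555·d ≡ 1 (mod 2268). Apply the extended Euclidean algorithm:
2268 = 1×1555 + 713
1555 = 2×713 + 129
713 = 5×129 + 68
129 = 1×68 + 61
68 = 1×61 + 7
61 = 8×7 + 5
7 = 1×5 + 2
5 = 2×2 + 1
2 = 2×1 + 0
Back-substitute:
1 = 5 − 2·2
1 = −2·7 + 3·5
1 = 3·61 − 26·7
1 = −26·68 + 29·61
1 = 29·129 − 55·68
1 = −55·713 + 304·129
1 = 304·1555 − 663·713
1 = −663·2268 + 967·1555
So 1555·967 ≡ 1 (mod 2268), hence d = 967.

967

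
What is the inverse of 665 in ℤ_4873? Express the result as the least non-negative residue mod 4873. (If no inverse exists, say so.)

Run Euclid on (4873, 665):
4873 = 7·665 + 218
665 = 3·218 + 11
218 = 19·11 + 9
11 = 1·9 + 2
9 = 4·2 + 1
2 = 2·1 + 0
The gcd is 1. Working backward:
1 = 9 − 4·2
1 = −4·11 + 5·9
1 = 5·218 − 99·11
1 = −99·665 + 302·218
1 = 302·4873 − 2213·665
So 665·(-2213) ≡ 1 (mod 4873), and -2213 ≡ 2660 (mod 4873).

2660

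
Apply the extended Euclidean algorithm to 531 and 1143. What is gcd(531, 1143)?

9

Euclidean algorithm:
1143 = 2*531 + 81
531 = 6*81 + 45
81 = 1*45 + 36
45 = 1*36 + 9
36 = 4*9 + 0
gcd(531, 1143) = 9.
Working backward:
9 = 45 − 36
9 = −81 + 2·45
9 = 2·531 − 13·81
9 = −13·1143 + 28·531
So 9 = (-13)·1143 + (28)·531.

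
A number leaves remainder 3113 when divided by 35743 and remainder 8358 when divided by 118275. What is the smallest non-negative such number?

3100350933

Write x = 3113 + 35743·k. Then 35743·k ≡ 8358 − 3113 ≡ 5245 (mod 118275).
Need 35743⁻¹ mod 118275. Extended Euclid on (118275, 35743):
118275 = 3×35743 + 11046
35743 = 3×11046 + 2605
11046 = 4×2605 + 626
2605 = 4×626 + 101
626 = 6×101 + 20
101 = 5×20 + 1
20 = 20×1 + 0
Back-substitute:
1 = 101 − 5·20
1 = −5·626 + 31·101
1 = 31·2605 − 129·626
1 = −129·11046 + 547·2605
1 = 547·35743 − 1770·11046
1 = −1770·118275 + 5857·35743
35743⁻¹ ≡ 5857 (mod 118275), so k ≡ 5857·5245 ≡ 86740 (mod 118275).
x = 3113 + 35743·86740 = 3100350933.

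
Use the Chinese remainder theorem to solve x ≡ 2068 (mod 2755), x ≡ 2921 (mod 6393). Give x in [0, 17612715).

Write x = 2068 + 2755·k. Then 2755·k ≡ 2921 − 2068 ≡ 853 (mod 6393).
Need 2755⁻¹ mod 6393. Extended Euclid on (6393, 2755):
6393 = 2*2755 + 883
2755 = 3*883 + 106
883 = 8*106 + 35
106 = 3*35 + 1
35 = 35*1 + 0
Back-substitute:
1 = 106 − 3·35
1 = −3·883 + 25·106
1 = 25·2755 − 78·883
1 = −78·6393 + 181·2755
2755⁻¹ ≡ 181 (mod 6393), so k ≡ 181·853 ≡ 961 (mod 6393).
x = 2068 + 2755·961 = 2649623.

2649623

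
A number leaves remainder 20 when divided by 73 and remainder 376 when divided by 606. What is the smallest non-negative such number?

10678

Write x = 20 + 73·k. Then 73·k ≡ 376 − 20 ≡ 356 (mod 606).
Need 73⁻¹ mod 606. Extended Euclid on (606, 73):
606 = 8×73 + 22
73 = 3×22 + 7
22 = 3×7 + 1
7 = 7×1 + 0
Back-substitute:
1 = 22 − 3·7
1 = −3·73 + 10·22
1 = 10·606 − 83·73
73⁻¹ ≡ 523 (mod 606), so k ≡ 523·356 ≡ 146 (mod 606).
x = 20 + 73·146 = 10678.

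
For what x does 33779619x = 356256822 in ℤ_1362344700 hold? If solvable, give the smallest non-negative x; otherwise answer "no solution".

391530638

First find gcd(33779619, 1362344700):
1362344700 = 40*33779619 + 11159940
33779619 = 3*11159940 + 299799
11159940 = 37*299799 + 67377
299799 = 4*67377 + 30291
67377 = 2*30291 + 6795
30291 = 4*6795 + 3111
6795 = 2*3111 + 573
3111 = 5*573 + 246
573 = 2*246 + 81
246 = 3*81 + 3
81 = 27*3 + 0
gcd = 3 and 3 | 356256822, so solutions exist. Divide through by 3: 11259873x ≡ 118752274 (mod 454114900).
Now find 11259873⁻¹ mod 454114900:
454114900 = 40*11259873 + 3719980
11259873 = 3*3719980 + 99933
3719980 = 37*99933 + 22459
99933 = 4*22459 + 10097
22459 = 2*10097 + 2265
10097 = 4*2265 + 1037
2265 = 2*1037 + 191
1037 = 5*191 + 82
191 = 2*82 + 27
82 = 3*27 + 1
27 = 27*1 + 0
Back-substitute:
1 = 82 − 3·27
1 = −3·191 + 7·82
1 = 7·1037 − 38·191
1 = −38·2265 + 83·1037
1 = 83·10097 − 370·2265
1 = −370·22459 + 823·10097
1 = 823·99933 − 3662·22459
1 = −3662·3719980 + 136317·99933
1 = 136317·11259873 − 412613·3719980
1 = −412613·454114900 + 16640837·11259873
So 11259873⁻¹ ≡ 16640837 (mod 454114900).
Then x ≡ 16640837·118752274 ≡ 391530638 (mod 454114900); the smallest non-negative solution is x = 391530638.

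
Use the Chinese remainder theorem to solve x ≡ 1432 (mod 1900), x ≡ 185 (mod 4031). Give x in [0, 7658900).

552432

Write x = 1432 + 1900·k. Then 1900·k ≡ 185 − 1432 ≡ 2784 (mod 4031).
Need 1900⁻¹ mod 4031. Extended Euclid on (4031, 1900):
4031 = 2×1900 + 231
1900 = 8×231 + 52
231 = 4×52 + 23
52 = 2×23 + 6
23 = 3×6 + 5
6 = 1×5 + 1
5 = 5×1 + 0
Back-substitute:
1 = 6 − 5
1 = −23 + 4·6
1 = 4·52 − 9·23
1 = −9·231 + 40·52
1 = 40·1900 − 329·231
1 = −329·4031 + 698·1900
1900⁻¹ ≡ 698 (mod 4031), so k ≡ 698·2784 ≡ 290 (mod 4031).
x = 1432 + 1900·290 = 552432.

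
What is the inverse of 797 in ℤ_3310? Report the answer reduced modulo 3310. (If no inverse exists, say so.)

2903

Apply the Euclidean algorithm to 3310 and 797:
3310 = 4*797 + 122
797 = 6*122 + 65
122 = 1*65 + 57
65 = 1*57 + 8
57 = 7*8 + 1
8 = 8*1 + 0
The gcd is 1. Working backward:
1 = 57 − 7·8
1 = −7·65 + 8·57
1 = 8·122 − 15·65
1 = −15·797 + 98·122
1 = 98·3310 − 407·797
Hence 797⁻¹ ≡ -407 ≡ 2903 (mod 3310).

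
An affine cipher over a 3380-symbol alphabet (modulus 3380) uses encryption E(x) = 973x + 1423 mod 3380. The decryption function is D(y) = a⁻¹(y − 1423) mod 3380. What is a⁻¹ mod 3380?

1657

Run Euclid on (3380, 973):
3380 = 3·973 + 461
973 = 2·461 + 51
461 = 9·51 + 2
51 = 25·2 + 1
2 = 2·1 + 0
The gcd is 1. Working backward:
1 = 51 − 25·2
1 = −25·461 + 226·51
1 = 226·973 − 477·461
1 = −477·3380 + 1657·973
So 973·1657 ≡ 1 (mod 3380).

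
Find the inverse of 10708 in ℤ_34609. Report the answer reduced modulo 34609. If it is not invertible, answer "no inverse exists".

Extended Euclidean algorithm:
34609 = 3·10708 + 2485
10708 = 4·2485 + 768
2485 = 3·768 + 181
768 = 4·181 + 44
181 = 4·44 + 5
44 = 8·5 + 4
5 = 1·4 + 1
4 = 4·1 + 0
The gcd is 1. Working backward:
1 = 5 − 4
1 = −44 + 9·5
1 = 9·181 − 37·44
1 = −37·768 + 157·181
1 = 157·2485 − 508·768
1 = −508·10708 + 2189·2485
1 = 2189·34609 − 7075·10708
So 10708·(-7075) ≡ 1 (mod 34609), and -7075 ≡ 27534 (mod 34609).

27534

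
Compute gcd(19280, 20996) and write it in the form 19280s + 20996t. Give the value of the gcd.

Repeated division:
20996 = 1×19280 + 1716
19280 = 11×1716 + 404
1716 = 4×404 + 100
404 = 4×100 + 4
100 = 25×4 + 0
gcd(19280, 20996) = 4.
Express as a combination:
4 = 404 − 4·100
4 = −4·1716 + 17·404
4 = 17·19280 − 191·1716
4 = −191·20996 + 208·19280
So 4 = (-191)·20996 + (208)·19280.

4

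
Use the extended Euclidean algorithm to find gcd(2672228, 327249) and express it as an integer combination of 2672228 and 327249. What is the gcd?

13

Apply Euclid's algorithm to 2672228 and 327249:
2672228 = 8*327249 + 54236
327249 = 6*54236 + 1833
54236 = 29*1833 + 1079
1833 = 1*1079 + 754
1079 = 1*754 + 325
754 = 2*325 + 104
325 = 3*104 + 13
104 = 8*13 + 0
gcd(2672228, 327249) = 13.
Back-substituting:
13 = 325 − 3·104
13 = −3·754 + 7·325
13 = 7·1079 − 10·754
13 = −10·1833 + 17·1079
13 = 17·54236 − 503·1833
13 = −503·327249 + 3035·54236
13 = 3035·2672228 − 24783·327249
So 13 = (3035)·2672228 + (-24783)·327249.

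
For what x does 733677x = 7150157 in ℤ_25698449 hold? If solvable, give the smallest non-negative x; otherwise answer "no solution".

First find gcd(733677, 25698449):
25698449 = 35·733677 + 19754
733677 = 37·19754 + 2779
19754 = 7·2779 + 301
2779 = 9·301 + 70
301 = 4·70 + 21
70 = 3·21 + 7
21 = 3·7 + 0
gcd = 7 and 7 | 7150157, so solutions exist. Divide through by 7: 104811x ≡ 1021451 (mod 3671207).
Now find 104811⁻¹ mod 3671207:
3671207 = 35*104811 + 2822
104811 = 37*2822 + 397
2822 = 7*397 + 43
397 = 9*43 + 10
43 = 4*10 + 3
10 = 3*3 + 1
3 = 3*1 + 0
Back-substitute:
1 = 10 − 3·3
1 = −3·43 + 13·10
1 = 13·397 − 120·43
1 = −120·2822 + 853·397
1 = 853·104811 − 31681·2822
1 = −31681·3671207 + 1109688·104811
So 104811⁻¹ ≡ 1109688 (mod 3671207).
Then x ≡ 1109688·1021451 ≡ 3084831 (mod 3671207); the smallest non-negative solution is x = 3084831.

3084831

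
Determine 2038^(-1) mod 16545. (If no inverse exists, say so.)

13387

Apply the Euclidean algorithm to 16545 and 2038:
16545 = 8*2038 + 241
2038 = 8*241 + 110
241 = 2*110 + 21
110 = 5*21 + 5
21 = 4*5 + 1
5 = 5*1 + 0
gcd = 1, so the inverse exists. Back-substitute:
1 = 21 − 4·5
1 = −4·110 + 21·21
1 = 21·241 − 46·110
1 = −46·2038 + 389·241
1 = 389·16545 − 3158·2038
Hence 2038⁻¹ ≡ -3158 ≡ 13387 (mod 16545).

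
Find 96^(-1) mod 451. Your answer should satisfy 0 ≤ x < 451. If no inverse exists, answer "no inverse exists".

Run Euclid on (451, 96):
451 = 4*96 + 67
96 = 1*67 + 29
67 = 2*29 + 9
29 = 3*9 + 2
9 = 4*2 + 1
2 = 2*1 + 0
The gcd is 1. Working backward:
1 = 9 − 4·2
1 = −4·29 + 13·9
1 = 13·67 − 30·29
1 = −30·96 + 43·67
1 = 43·451 − 202·96
So 96·(-202) ≡ 1 (mod 451), and -202 ≡ 249 (mod 451).

249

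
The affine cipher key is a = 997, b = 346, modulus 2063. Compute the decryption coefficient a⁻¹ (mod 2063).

1465

gcd(2063, 997) by repeated division:
2063 = 2×997 + 69
997 = 14×69 + 31
69 = 2×31 + 7
31 = 4×7 + 3
7 = 2×3 + 1
3 = 3×1 + 0
The gcd is 1. Working backward:
1 = 7 − 2·3
1 = −2·31 + 9·7
1 = 9·69 − 20·31
1 = −20·997 + 289·69
1 = 289·2063 − 598·997
Hence 997⁻¹ ≡ -598 ≡ 1465 (mod 2063).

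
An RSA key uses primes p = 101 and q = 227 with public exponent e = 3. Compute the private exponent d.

φ(n) = (p−1)(q−1) = 100·226 = 22600.
Need d with 3·d ≡ 1 (mod 22600). Apply the extended Euclidean algorithm:
22600 = 7533*3 + 1
3 = 3*1 + 0
Back-substitute:
1 = 22600 − 7533·3
So 3·(-7533) ≡ 1 (mod 22600), hence d ≡ -7533 ≡ 15067 (mod 22600).

15067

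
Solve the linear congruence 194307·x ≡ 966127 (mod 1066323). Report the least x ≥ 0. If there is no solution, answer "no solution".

gcd(194307, 1066323):
1066323 = 5·194307 + 94788
194307 = 2·94788 + 4731
94788 = 20·4731 + 168
4731 = 28·168 + 27
168 = 6·27 + 6
27 = 4·6 + 3
6 = 2·3 + 0
gcd = 3, but 3 ∤ 966127, so the congruence has no solution.

no solution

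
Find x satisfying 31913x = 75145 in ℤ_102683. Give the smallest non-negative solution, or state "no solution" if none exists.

8973

First find gcd(31913, 102683):
102683 = 3·31913 + 6944
31913 = 4·6944 + 4137
6944 = 1·4137 + 2807
4137 = 1·2807 + 1330
2807 = 2·1330 + 147
1330 = 9·147 + 7
147 = 21·7 + 0
gcd = 7 and 7 | 75145, so solutions exist. Divide through by 7: 4559x ≡ 10735 (mod 14669).
Now find 4559⁻¹ mod 14669:
14669 = 3·4559 + 992
4559 = 4·992 + 591
992 = 1·591 + 401
591 = 1·401 + 190
401 = 2·190 + 21
190 = 9·21 + 1
21 = 21·1 + 0
Back-substitute:
1 = 190 − 9·21
1 = −9·401 + 19·190
1 = 19·591 − 28·401
1 = −28·992 + 47·591
1 = 47·4559 − 216·992
1 = −216·14669 + 695·4559
So 4559⁻¹ ≡ 695 (mod 14669).
Then x ≡ 695·10735 ≡ 8973 (mod 14669); the smallest non-negative solution is x = 8973.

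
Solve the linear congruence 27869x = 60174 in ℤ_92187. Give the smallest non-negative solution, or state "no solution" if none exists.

First find gcd(27869, 92187):
92187 = 3*27869 + 8580
27869 = 3*8580 + 2129
8580 = 4*2129 + 64
2129 = 33*64 + 17
64 = 3*17 + 13
17 = 1*13 + 4
13 = 3*4 + 1
4 = 4*1 + 0
gcd = 1, so a unique solution mod 92187 exists.
Back-substitute for the Bézout coefficients:
1 = 13 − 3·4
1 = −3·17 + 4·13
1 = 4·64 − 15·17
1 = −15·2129 + 499·64
1 = 499·8580 − 2011·2129
1 = −2011·27869 + 6532·8580
1 = 6532·92187 − 21607·27869
So 27869·(-21607) ≡ 1 (mod 92187), giving 27869⁻¹ ≡ 70580.
x ≡ 27869⁻¹·60174 ≡ 70580·60174 ≡ 25830 (mod 92187).

25830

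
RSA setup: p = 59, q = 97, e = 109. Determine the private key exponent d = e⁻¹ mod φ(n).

φ(n) = (p−1)(q−1) = 58·96 = 5568.
Need d with 109·d ≡ 1 (mod 5568). Apply the extended Euclidean algorithm:
5568 = 51*109 + 9
109 = 12*9 + 1
9 = 9*1 + 0
Back-substitute:
1 = 109 − 12·9
1 = −12·5568 + 613·109
So 109·613 ≡ 1 (mod 5568), hence d = 613.

613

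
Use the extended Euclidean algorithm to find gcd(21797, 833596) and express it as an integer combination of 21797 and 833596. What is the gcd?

Euclidean algorithm:
833596 = 38·21797 + 5310
21797 = 4·5310 + 557
5310 = 9·557 + 297
557 = 1·297 + 260
297 = 1·260 + 37
260 = 7·37 + 1
37 = 37·1 + 0
gcd(21797, 833596) = 1.
Express as a combination:
1 = 260 − 7·37
1 = −7·297 + 8·260
1 = 8·557 − 15·297
1 = −15·5310 + 143·557
1 = 143·21797 − 587·5310
1 = −587·833596 + 22449·21797
So 1 = (-587)·833596 + (22449)·21797.

1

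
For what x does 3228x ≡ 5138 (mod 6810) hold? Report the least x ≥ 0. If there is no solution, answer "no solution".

gcd(3228, 6810):
6810 = 2*3228 + 354
3228 = 9*354 + 42
354 = 8*42 + 18
42 = 2*18 + 6
18 = 3*6 + 0
gcd = 6, but 6 ∤ 5138, so the congruence has no solution.

no solution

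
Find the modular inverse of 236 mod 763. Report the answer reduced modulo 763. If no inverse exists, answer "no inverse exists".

430

Run Euclid on (763, 236):
763 = 3×236 + 55
236 = 4×55 + 16
55 = 3×16 + 7
16 = 2×7 + 2
7 = 3×2 + 1
2 = 2×1 + 0
The gcd is 1. Working backward:
1 = 7 − 3·2
1 = −3·16 + 7·7
1 = 7·55 − 24·16
1 = −24·236 + 103·55
1 = 103·763 − 333·236
Hence 236⁻¹ ≡ -333 ≡ 430 (mod 763).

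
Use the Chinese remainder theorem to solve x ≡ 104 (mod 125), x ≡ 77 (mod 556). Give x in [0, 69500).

51229

Write x = 104 + 125·k. Then 125·k ≡ 77 − 104 ≡ 529 (mod 556).
Need 125⁻¹ mod 556. Extended Euclid on (556, 125):
556 = 4·125 + 56
125 = 2·56 + 13
56 = 4·13 + 4
13 = 3·4 + 1
4 = 4·1 + 0
Back-substitute:
1 = 13 − 3·4
1 = −3·56 + 13·13
1 = 13·125 − 29·56
1 = −29·556 + 129·125
125⁻¹ ≡ 129 (mod 556), so k ≡ 129·529 ≡ 409 (mod 556).
x = 104 + 125·409 = 51229.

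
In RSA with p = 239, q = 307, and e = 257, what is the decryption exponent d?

57809

φ(n) = (p−1)(q−1) = 238·306 = 72828.
Need d with 257·d ≡ 1 (mod 72828). Apply the extended Euclidean algorithm:
72828 = 283×257 + 97
257 = 2×97 + 63
97 = 1×63 + 34
63 = 1×34 + 29
34 = 1×29 + 5
29 = 5×5 + 4
5 = 1×4 + 1
4 = 4×1 + 0
Back-substitute:
1 = 5 − 4
1 = −29 + 6·5
1 = 6·34 − 7·29
1 = −7·63 + 13·34
1 = 13·97 − 20·63
1 = −20·257 + 53·97
1 = 53·72828 − 15019·257
So 257·(-15019) ≡ 1 (mod 72828), hence d ≡ -15019 ≡ 57809 (mod 72828).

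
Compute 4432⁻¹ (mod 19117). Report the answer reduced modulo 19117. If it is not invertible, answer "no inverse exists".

17025

Run Euclid on (19117, 4432):
19117 = 4×4432 + 1389
4432 = 3×1389 + 265
1389 = 5×265 + 64
265 = 4×64 + 9
64 = 7×9 + 1
9 = 9×1 + 0
The gcd is 1. Working backward:
1 = 64 − 7·9
1 = −7·265 + 29·64
1 = 29·1389 − 152·265
1 = −152·4432 + 485·1389
1 = 485·19117 − 2092·4432
So 4432·(-2092) ≡ 1 (mod 19117), and -2092 ≡ 17025 (mod 19117).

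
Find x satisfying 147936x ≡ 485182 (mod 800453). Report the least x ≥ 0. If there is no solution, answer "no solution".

First find gcd(147936, 800453):
800453 = 5×147936 + 60773
147936 = 2×60773 + 26390
60773 = 2×26390 + 7993
26390 = 3×7993 + 2411
7993 = 3×2411 + 760
2411 = 3×760 + 131
760 = 5×131 + 105
131 = 1×105 + 26
105 = 4×26 + 1
26 = 26×1 + 0
gcd = 1, so a unique solution mod 800453 exists.
Back-substitute for the Bézout coefficients:
1 = 105 − 4·26
1 = −4·131 + 5·105
1 = 5·760 − 29·131
1 = −29·2411 + 92·760
1 = 92·7993 − 305·2411
1 = −305·26390 + 1007·7993
1 = 1007·60773 − 2319·26390
1 = −2319·147936 + 5645·60773
1 = 5645·800453 − 30544·147936
So 147936·(-30544) ≡ 1 (mod 800453), giving 147936⁻¹ ≡ 769909.
x ≡ 147936⁻¹·485182 ≡ 769909·485182 ≡ 187834 (mod 800453).

187834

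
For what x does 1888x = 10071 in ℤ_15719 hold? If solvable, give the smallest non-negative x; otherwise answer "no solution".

4393

First find gcd(1888, 15719):
15719 = 8·1888 + 615
1888 = 3·615 + 43
615 = 14·43 + 13
43 = 3·13 + 4
13 = 3·4 + 1
4 = 4·1 + 0
gcd = 1, so a unique solution mod 15719 exists.
Back-substitute for the Bézout coefficients:
1 = 13 − 3·4
1 = −3·43 + 10·13
1 = 10·615 − 143·43
1 = −143·1888 + 439·615
1 = 439·15719 − 3655·1888
So 1888·(-3655) ≡ 1 (mod 15719), giving 1888⁻¹ ≡ 12064.
x ≡ 1888⁻¹·10071 ≡ 12064·10071 ≡ 4393 (mod 15719).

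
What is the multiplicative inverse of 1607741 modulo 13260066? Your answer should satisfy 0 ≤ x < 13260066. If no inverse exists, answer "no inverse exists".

12490949

Extended Euclidean algorithm:
13260066 = 8·1607741 + 398138
1607741 = 4·398138 + 15189
398138 = 26·15189 + 3224
15189 = 4·3224 + 2293
3224 = 1·2293 + 931
2293 = 2·931 + 431
931 = 2·431 + 69
431 = 6·69 + 17
69 = 4·17 + 1
17 = 17·1 + 0
The gcd is 1. Working backward:
1 = 69 − 4·17
1 = −4·431 + 25·69
1 = 25·931 − 54·431
1 = −54·2293 + 133·931
1 = 133·3224 − 187·2293
1 = −187·15189 + 881·3224
1 = 881·398138 − 23093·15189
1 = −23093·1607741 + 93253·398138
1 = 93253·13260066 − 769117·1607741
So 1607741·(-769117) ≡ 1 (mod 13260066), and -769117 ≡ 12490949 (mod 13260066).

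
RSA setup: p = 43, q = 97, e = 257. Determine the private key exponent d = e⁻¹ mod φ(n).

2369

φ(n) = (p−1)(q−1) = 42·96 = 4032.
Need d with 257·d ≡ 1 (mod 4032). Apply the extended Euclidean algorithm:
4032 = 15*257 + 177
257 = 1*177 + 80
177 = 2*80 + 17
80 = 4*17 + 12
17 = 1*12 + 5
12 = 2*5 + 2
5 = 2*2 + 1
2 = 2*1 + 0
Back-substitute:
1 = 5 − 2·2
1 = −2·12 + 5·5
1 = 5·17 − 7·12
1 = −7·80 + 33·17
1 = 33·177 − 73·80
1 = −73·257 + 106·177
1 = 106·4032 − 1663·257
So 257·(-1663) ≡ 1 (mod 4032), hence d ≡ -1663 ≡ 2369 (mod 4032).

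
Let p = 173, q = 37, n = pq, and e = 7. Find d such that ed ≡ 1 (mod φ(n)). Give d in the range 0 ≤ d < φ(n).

φ(n) = (p−1)(q−1) = 172·36 = 6192.
Need d with 7·d ≡ 1 (mod 6192). Apply the extended Euclidean algorithm:
6192 = 884×7 + 4
7 = 1×4 + 3
4 = 1×3 + 1
3 = 3×1 + 0
Back-substitute:
1 = 4 − 3
1 = −7 + 2·4
1 = 2·6192 − 1769·7
So 7·(-1769) ≡ 1 (mod 6192), hence d ≡ -1769 ≡ 4423 (mod 6192).

4423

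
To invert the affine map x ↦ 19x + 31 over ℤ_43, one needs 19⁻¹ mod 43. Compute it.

34

Run Euclid on (43, 19):
43 = 2·19 + 5
19 = 3·5 + 4
5 = 1·4 + 1
4 = 4·1 + 0
Since gcd(19, 43) = 1, back-substitute to write 1 as a combination:
1 = 5 − 4
1 = −19 + 4·5
1 = 4·43 − 9·19
So 19·(-9) ≡ 1 (mod 43), and -9 ≡ 34 (mod 43).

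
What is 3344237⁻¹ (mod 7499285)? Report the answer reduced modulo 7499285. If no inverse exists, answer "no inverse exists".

Extended Euclidean algorithm:
7499285 = 2·3344237 + 810811
3344237 = 4·810811 + 100993
810811 = 8·100993 + 2867
100993 = 35·2867 + 648
2867 = 4·648 + 275
648 = 2·275 + 98
275 = 2·98 + 79
98 = 1·79 + 19
79 = 4·19 + 3
19 = 6·3 + 1
3 = 3·1 + 0
The gcd is 1. Working backward:
1 = 19 − 6·3
1 = −6·79 + 25·19
1 = 25·98 − 31·79
1 = −31·275 + 87·98
1 = 87·648 − 205·275
1 = −205·2867 + 907·648
1 = 907·100993 − 31950·2867
1 = −31950·810811 + 256507·100993
1 = 256507·3344237 − 1057978·810811
1 = −1057978·7499285 + 2372463·3344237
So 3344237·2372463 ≡ 1 (mod 7499285).

2372463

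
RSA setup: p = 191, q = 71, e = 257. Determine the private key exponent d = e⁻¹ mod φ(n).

13093

φ(n) = (p−1)(q−1) = 190·70 = 13300.
Need d with 257·d ≡ 1 (mod 13300). Apply the extended Euclidean algorithm:
13300 = 51*257 + 193
257 = 1*193 + 64
193 = 3*64 + 1
64 = 64*1 + 0
Back-substitute:
1 = 193 − 3·64
1 = −3·257 + 4·193
1 = 4·13300 − 207·257
So 257·(-207) ≡ 1 (mod 13300), hence d ≡ -207 ≡ 13093 (mod 13300).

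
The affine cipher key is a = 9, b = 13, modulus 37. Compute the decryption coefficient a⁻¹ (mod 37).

33

Apply the Euclidean algorithm to 37 and 9:
37 = 4×9 + 1
9 = 9×1 + 0
The gcd is 1. Working backward:
1 = 37 − 4·9
Thus 9·(-4) ≡ 1 (mod 37); reducing, -4 mod 37 = 33.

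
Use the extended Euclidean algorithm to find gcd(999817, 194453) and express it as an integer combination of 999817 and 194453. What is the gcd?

Repeated division:
999817 = 5×194453 + 27552
194453 = 7×27552 + 1589
27552 = 17×1589 + 539
1589 = 2×539 + 511
539 = 1×511 + 28
511 = 18×28 + 7
28 = 4×7 + 0
gcd(999817, 194453) = 7.
Back-substituting:
7 = 511 − 18·28
7 = −18·539 + 19·511
7 = 19·1589 − 56·539
7 = −56·27552 + 971·1589
7 = 971·194453 − 6853·27552
7 = −6853·999817 + 35236·194453
So 7 = (-6853)·999817 + (35236)·194453.

7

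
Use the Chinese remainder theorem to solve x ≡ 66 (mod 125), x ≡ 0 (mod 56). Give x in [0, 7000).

4816

Write x = 66 + 125·k. Then 125·k ≡ 0 − 66 ≡ 46 (mod 56).
Need 125⁻¹ mod 56. Extended Euclid on (56, 13):
56 = 4·13 + 4
13 = 3·4 + 1
4 = 4·1 + 0
Back-substitute:
1 = 13 − 3·4
1 = −3·56 + 13·13
125⁻¹ ≡ 13 (mod 56), so k ≡ 13·46 ≡ 38 (mod 56).
x = 66 + 125·38 = 4816.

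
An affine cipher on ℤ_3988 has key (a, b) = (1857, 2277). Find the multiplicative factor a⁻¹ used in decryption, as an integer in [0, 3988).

Run Euclid on (3988, 1857):
3988 = 2·1857 + 274
1857 = 6·274 + 213
274 = 1·213 + 61
213 = 3·61 + 30
61 = 2·30 + 1
30 = 30·1 + 0
Since gcd(1857, 3988) = 1, back-substitute to write 1 as a combination:
1 = 61 − 2·30
1 = −2·213 + 7·61
1 = 7·274 − 9·213
1 = −9·1857 + 61·274
1 = 61·3988 − 131·1857
Thus 1857·(-131) ≡ 1 (mod 3988); reducing, -131 mod 3988 = 3857.

3857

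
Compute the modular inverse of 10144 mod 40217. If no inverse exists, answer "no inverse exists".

22293

Run Euclid on (40217, 10144):
40217 = 3*10144 + 9785
10144 = 1*9785 + 359
9785 = 27*359 + 92
359 = 3*92 + 83
92 = 1*83 + 9
83 = 9*9 + 2
9 = 4*2 + 1
2 = 2*1 + 0
gcd = 1, so the inverse exists. Back-substitute:
1 = 9 − 4·2
1 = −4·83 + 37·9
1 = 37·92 − 41·83
1 = −41·359 + 160·92
1 = 160·9785 − 4361·359
1 = −4361·10144 + 4521·9785
1 = 4521·40217 − 17924·10144
Thus 10144·(-17924) ≡ 1 (mod 40217); reducing, -17924 mod 40217 = 22293.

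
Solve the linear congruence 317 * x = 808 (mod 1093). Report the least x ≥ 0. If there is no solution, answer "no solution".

First find gcd(317, 1093):
1093 = 3·317 + 142
317 = 2·142 + 33
142 = 4·33 + 10
33 = 3·10 + 3
10 = 3·3 + 1
3 = 3·1 + 0
gcd = 1, so a unique solution mod 1093 exists.
Back-substitute for the Bézout coefficients:
1 = 10 − 3·3
1 = −3·33 + 10·10
1 = 10·142 − 43·33
1 = −43·317 + 96·142
1 = 96·1093 − 331·317
So 317·(-331) ≡ 1 (mod 1093), giving 317⁻¹ ≡ 762.
x ≡ 317⁻¹·808 ≡ 762·808 ≡ 337 (mod 1093).

337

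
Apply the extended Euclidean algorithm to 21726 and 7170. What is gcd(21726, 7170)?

Repeated division:
21726 = 3·7170 + 216
7170 = 33·216 + 42
216 = 5·42 + 6
42 = 7·6 + 0
gcd(21726, 7170) = 6.
Back-substituting:
6 = 216 − 5·42
6 = −5·7170 + 166·216
6 = 166·21726 − 503·7170
So 6 = (166)·21726 + (-503)·7170.

6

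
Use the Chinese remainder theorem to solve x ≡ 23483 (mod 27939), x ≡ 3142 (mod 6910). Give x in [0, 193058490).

68501972

Write x = 23483 + 27939·k. Then 27939·k ≡ 3142 − 23483 ≡ 389 (mod 6910).
Need 27939⁻¹ mod 6910. Extended Euclid on (6910, 299):
6910 = 23·299 + 33
299 = 9·33 + 2
33 = 16·2 + 1
2 = 2·1 + 0
Back-substitute:
1 = 33 − 16·2
1 = −16·299 + 145·33
1 = 145·6910 − 3351·299
27939⁻¹ ≡ 3559 (mod 6910), so k ≡ 3559·389 ≡ 2451 (mod 6910).
x = 23483 + 27939·2451 = 68501972.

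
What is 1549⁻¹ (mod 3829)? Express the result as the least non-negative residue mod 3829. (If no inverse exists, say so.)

Run Euclid on (3829, 1549):
3829 = 2*1549 + 731
1549 = 2*731 + 87
731 = 8*87 + 35
87 = 2*35 + 17
35 = 2*17 + 1
17 = 17*1 + 0
gcd = 1, so the inverse exists. Back-substitute:
1 = 35 − 2·17
1 = −2·87 + 5·35
1 = 5·731 − 42·87
1 = −42·1549 + 89·731
1 = 89·3829 − 220·1549
So 1549·(-220) ≡ 1 (mod 3829), and -220 ≡ 3609 (mod 3829).

3609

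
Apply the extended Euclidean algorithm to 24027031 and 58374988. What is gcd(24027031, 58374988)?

7

Repeated division:
58374988 = 2×24027031 + 10320926
24027031 = 2×10320926 + 3385179
10320926 = 3×3385179 + 165389
3385179 = 20×165389 + 77399
165389 = 2×77399 + 10591
77399 = 7×10591 + 3262
10591 = 3×3262 + 805
3262 = 4×805 + 42
805 = 19×42 + 7
42 = 6×7 + 0
gcd(24027031, 58374988) = 7.
Working backward:
7 = 805 − 19·42
7 = −19·3262 + 77·805
7 = 77·10591 − 250·3262
7 = −250·77399 + 1827·10591
7 = 1827·165389 − 3904·77399
7 = −3904·3385179 + 79907·165389
7 = 79907·10320926 − 243625·3385179
7 = −243625·24027031 + 567157·10320926
7 = 567157·58374988 − 1377939·24027031
So 7 = (567157)·58374988 + (-1377939)·24027031.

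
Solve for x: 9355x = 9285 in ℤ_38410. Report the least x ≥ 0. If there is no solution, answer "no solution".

First find gcd(9355, 38410):
38410 = 4*9355 + 990
9355 = 9*990 + 445
990 = 2*445 + 100
445 = 4*100 + 45
100 = 2*45 + 10
45 = 4*10 + 5
10 = 2*5 + 0
gcd = 5 and 5 | 9285, so solutions exist. Divide through by 5: 1871x ≡ 1857 (mod 7682).
Now find 1871⁻¹ mod 7682:
7682 = 4*1871 + 198
1871 = 9*198 + 89
198 = 2*89 + 20
89 = 4*20 + 9
20 = 2*9 + 2
9 = 4*2 + 1
2 = 2*1 + 0
Back-substitute:
1 = 9 − 4·2
1 = −4·20 + 9·9
1 = 9·89 − 40·20
1 = −40·198 + 89·89
1 = 89·1871 − 841·198
1 = −841·7682 + 3453·1871
So 1871⁻¹ ≡ 3453 (mod 7682).
Then x ≡ 3453·1857 ≡ 5433 (mod 7682); the smallest non-negative solution is x = 5433.

5433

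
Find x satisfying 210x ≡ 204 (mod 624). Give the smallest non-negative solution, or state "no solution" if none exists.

First find gcd(210, 624):
624 = 2·210 + 204
210 = 1·204 + 6
204 = 34·6 + 0
gcd = 6 and 6 | 204, so solutions exist. Divide through by 6: 35x ≡ 34 (mod 104).
Now find 35⁻¹ mod 104:
104 = 2×35 + 34
35 = 1×34 + 1
34 = 34×1 + 0
Back-substitute:
1 = 35 − 34
1 = −104 + 3·35
So 35⁻¹ ≡ 3 (mod 104).
Then x ≡ 3·34 ≡ 102 (mod 104); the smallest non-negative solution is x = 102.

102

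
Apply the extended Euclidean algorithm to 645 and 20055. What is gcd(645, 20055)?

Euclidean algorithm:
20055 = 31*645 + 60
645 = 10*60 + 45
60 = 1*45 + 15
45 = 3*15 + 0
gcd(645, 20055) = 15.
Working backward:
15 = 60 − 45
15 = −645 + 11·60
15 = 11·20055 − 342·645
So 15 = (11)·20055 + (-342)·645.

15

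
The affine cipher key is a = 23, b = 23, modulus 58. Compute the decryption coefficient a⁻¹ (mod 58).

Run Euclid on (58, 23):
58 = 2·23 + 12
23 = 1·12 + 11
12 = 1·11 + 1
11 = 11·1 + 0
Since gcd(23, 58) = 1, back-substitute to write 1 as a combination:
1 = 12 − 11
1 = −23 + 2·12
1 = 2·58 − 5·23
Hence 23⁻¹ ≡ -5 ≡ 53 (mod 58).

53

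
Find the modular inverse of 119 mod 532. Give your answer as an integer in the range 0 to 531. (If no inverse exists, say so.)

Compute gcd(119, 532):
532 = 4×119 + 56
119 = 2×56 + 7
56 = 8×7 + 0
The gcd is 7, not 1, hence no inverse exists.

no inverse exists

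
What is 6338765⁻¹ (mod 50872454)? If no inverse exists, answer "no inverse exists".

1649953

Apply the Euclidean algorithm to 50872454 and 6338765:
50872454 = 8×6338765 + 162334
6338765 = 39×162334 + 7739
162334 = 20×7739 + 7554
7739 = 1×7554 + 185
7554 = 40×185 + 154
185 = 1×154 + 31
154 = 4×31 + 30
31 = 1×30 + 1
30 = 30×1 + 0
gcd = 1, so the inverse exists. Back-substitute:
1 = 31 − 30
1 = −154 + 5·31
1 = 5·185 − 6·154
1 = −6·7554 + 245·185
1 = 245·7739 − 251·7554
1 = −251·162334 + 5265·7739
1 = 5265·6338765 − 205586·162334
1 = −205586·50872454 + 1649953·6338765
So 6338765·1649953 ≡ 1 (mod 50872454).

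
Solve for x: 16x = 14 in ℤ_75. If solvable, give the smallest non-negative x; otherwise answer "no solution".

29

First find gcd(16, 75):
75 = 4*16 + 11
16 = 1*11 + 5
11 = 2*5 + 1
5 = 5*1 + 0
gcd = 1, so a unique solution mod 75 exists.
Back-substitute for the Bézout coefficients:
1 = 11 − 2·5
1 = −2·16 + 3·11
1 = 3·75 − 14·16
So 16·(-14) ≡ 1 (mod 75), giving 16⁻¹ ≡ 61.
x ≡ 16⁻¹·14 ≡ 61·14 ≡ 29 (mod 75).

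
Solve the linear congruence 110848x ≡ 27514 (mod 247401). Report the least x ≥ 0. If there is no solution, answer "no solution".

150604

First find gcd(110848, 247401):
247401 = 2·110848 + 25705
110848 = 4·25705 + 8028
25705 = 3·8028 + 1621
8028 = 4·1621 + 1544
1621 = 1·1544 + 77
1544 = 20·77 + 4
77 = 19·4 + 1
4 = 4·1 + 0
gcd = 1, so a unique solution mod 247401 exists.
Back-substitute for the Bézout coefficients:
1 = 77 − 19·4
1 = −19·1544 + 381·77
1 = 381·1621 − 400·1544
1 = −400·8028 + 1981·1621
1 = 1981·25705 − 6343·8028
1 = −6343·110848 + 27353·25705
1 = 27353·247401 − 61049·110848
So 110848·(-61049) ≡ 1 (mod 247401), giving 110848⁻¹ ≡ 186352.
x ≡ 110848⁻¹·27514 ≡ 186352·27514 ≡ 150604 (mod 247401).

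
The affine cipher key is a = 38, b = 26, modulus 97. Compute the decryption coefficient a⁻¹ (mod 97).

23

Extended Euclidean algorithm:
97 = 2·38 + 21
38 = 1·21 + 17
21 = 1·17 + 4
17 = 4·4 + 1
4 = 4·1 + 0
gcd = 1, so the inverse exists. Back-substitute:
1 = 17 − 4·4
1 = −4·21 + 5·17
1 = 5·38 − 9·21
1 = −9·97 + 23·38
So 38·23 ≡ 1 (mod 97).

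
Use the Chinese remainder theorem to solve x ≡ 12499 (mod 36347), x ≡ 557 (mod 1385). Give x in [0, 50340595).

Write x = 12499 + 36347·k. Then 36347·k ≡ 557 − 12499 ≡ 523 (mod 1385).
Need 36347⁻¹ mod 1385. Extended Euclid on (1385, 337):
1385 = 4·337 + 37
337 = 9·37 + 4
37 = 9·4 + 1
4 = 4·1 + 0
Back-substitute:
1 = 37 − 9·4
1 = −9·337 + 82·37
1 = 82·1385 − 337·337
36347⁻¹ ≡ 1048 (mod 1385), so k ≡ 1048·523 ≡ 1029 (mod 1385).
x = 12499 + 36347·1029 = 37413562.

37413562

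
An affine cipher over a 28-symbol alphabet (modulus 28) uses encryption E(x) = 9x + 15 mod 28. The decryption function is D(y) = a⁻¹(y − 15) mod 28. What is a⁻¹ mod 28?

Run Euclid on (28, 9):
28 = 3×9 + 1
9 = 9×1 + 0
The gcd is 1. Working backward:
1 = 28 − 3·9
So 9·(-3) ≡ 1 (mod 28), and -3 ≡ 25 (mod 28).

25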